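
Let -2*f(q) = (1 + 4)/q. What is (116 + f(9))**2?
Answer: 4338889/324 ≈ 13392.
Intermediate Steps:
f(q) = -5/(2*q) (f(q) = -(1 + 4)/(2*q) = -5/(2*q))
(116 + f(9))**2 = (116 - 5/2/9)**2 = (116 - 5/2*1/9)**2 = (116 - 5/18)**2 = (2083/18)**2 = 4338889/324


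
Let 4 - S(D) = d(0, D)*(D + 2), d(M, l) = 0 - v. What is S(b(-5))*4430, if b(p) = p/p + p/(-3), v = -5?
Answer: -256940/3 ≈ -85647.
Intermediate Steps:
b(p) = 1 - p/3 (b(p) = 1 + p*(-⅓) = 1 - p/3)
d(M, l) = 5 (d(M, l) = 0 - 1*(-5) = 0 + 5 = 5)
S(D) = -6 - 5*D (S(D) = 4 - 5*(D + 2) = 4 - 5*(2 + D) = 4 - (10 + 5*D) = 4 + (-10 - 5*D) = -6 - 5*D)
S(b(-5))*4430 = (-6 - 5*(1 - ⅓*(-5)))*4430 = (-6 - 5*(1 + 5/3))*4430 = (-6 - 5*8/3)*4430 = (-6 - 40/3)*4430 = -58/3*4430 = -256940/3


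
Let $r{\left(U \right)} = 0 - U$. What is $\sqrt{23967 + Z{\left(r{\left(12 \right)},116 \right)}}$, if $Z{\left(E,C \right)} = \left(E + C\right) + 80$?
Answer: $\sqrt{24151} \approx 155.41$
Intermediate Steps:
$r{\left(U \right)} = - U$
$Z{\left(E,C \right)} = 80 + C + E$ ($Z{\left(E,C \right)} = \left(C + E\right) + 80 = 80 + C + E$)
$\sqrt{23967 + Z{\left(r{\left(12 \right)},116 \right)}} = \sqrt{23967 + \left(80 + 116 - 12\right)} = \sqrt{23967 + 184} = \sqrt{24151}$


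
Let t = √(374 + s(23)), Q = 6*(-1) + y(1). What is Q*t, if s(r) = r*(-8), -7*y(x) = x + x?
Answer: -44*√190/7 ≈ -86.643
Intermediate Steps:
y(x) = -2*x/7 (y(x) = -(x + x)/7 = -2*x/7)
s(r) = -8*r
Q = -44/7 (Q = 6*(-1) - 2/7*1 = -6 - 2/7 = -44/7 ≈ -6.2857)
t = √190 (t = √(374 - 8*23) = √(374 - 184) = √190 ≈ 13.784)
Q*t = -44*√190/7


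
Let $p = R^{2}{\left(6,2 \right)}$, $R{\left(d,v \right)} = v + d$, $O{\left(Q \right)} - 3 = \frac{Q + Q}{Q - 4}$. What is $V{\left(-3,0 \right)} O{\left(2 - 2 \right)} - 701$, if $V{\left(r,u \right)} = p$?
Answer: $-509$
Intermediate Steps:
$O{\left(Q \right)} = 3 + \frac{2 Q}{-4 + Q}$ ($O{\left(Q \right)} = 3 + \frac{Q + Q}{Q - 4} = 3 + \frac{2 Q}{-4 + Q}$)
$R{\left(d,v \right)} = d + v$
$p = 64$ ($p = \left(6 + 2\right)^{2} = 8^{2} = 64$)
$V{\left(r,u \right)} = 64$
$V{\left(-3,0 \right)} O{\left(2 - 2 \right)} - 701 = 64 \frac{-12 + 5 \left(2 - 2\right)}{-4 + \left(2 - 2\right)} - 701 = 64 \frac{-12 + 5 \cdot 0}{-4 + 0} - 701 = 64 \frac{-12 + 0}{-4} - 701 = 64 \left(\left(- \frac{1}{4}\right) \left(-12\right)\right) - 701 = 64 \cdot 3 - 701 = 192 - 701 = -509$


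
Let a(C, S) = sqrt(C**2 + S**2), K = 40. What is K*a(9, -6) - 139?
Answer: -139 + 120*sqrt(13) ≈ 293.67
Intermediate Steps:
K*a(9, -6) - 139 = 40*sqrt(9**2 + (-6)**2) - 139 = 40*sqrt(81 + 36) - 139 = 40*sqrt(117) - 139 = 40*(3*sqrt(13)) - 139 = 120*sqrt(13) - 139 = -139 + 120*sqrt(13)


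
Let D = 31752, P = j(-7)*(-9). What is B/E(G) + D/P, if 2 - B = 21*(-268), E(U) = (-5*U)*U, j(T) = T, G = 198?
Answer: 9878845/19602 ≈ 503.97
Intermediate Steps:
P = 63 (P = -7*(-9) = 63)
E(U) = -5*U**2
B = 5630 (B = 2 - 21*(-268) = 2 - 1*(-5628) = 2 + 5628 = 5630)
B/E(G) + D/P = 5630/((-5*198**2)) + 31752/63 = 5630/((-5*39204)) + 31752*(1/63) = 5630/(-196020) + 504 = 5630*(-1/196020) + 504 = -563/19602 + 504 = 9878845/19602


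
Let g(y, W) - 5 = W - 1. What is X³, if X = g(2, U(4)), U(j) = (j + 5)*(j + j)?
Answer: 438976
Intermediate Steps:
U(j) = 2*j*(5 + j) (U(j) = (5 + j)*(2*j) = 2*j*(5 + j))
g(y, W) = 4 + W (g(y, W) = 5 + (W - 1) = 5 + (-1 + W) = 4 + W)
X = 76 (X = 4 + 2*4*(5 + 4) = 4 + 2*4*9 = 4 + 72 = 76)
X³ = 76³ = 438976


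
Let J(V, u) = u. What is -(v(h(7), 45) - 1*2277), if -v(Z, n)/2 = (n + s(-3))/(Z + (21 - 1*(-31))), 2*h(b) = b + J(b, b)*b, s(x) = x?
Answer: 45561/20 ≈ 2278.1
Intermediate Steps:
h(b) = b/2 + b²/2 (h(b) = (b + b*b)/2 = (b + b²)/2 = b/2 + b²/2)
v(Z, n) = -2*(-3 + n)/(52 + Z) (v(Z, n) = -2*(n - 3)/(Z + (21 - 1*(-31))) = -2*(-3 + n)/(Z + (21 + 31)) = -2*(-3 + n)/(Z + 52) = -2*(-3 + n)/(52 + Z))
-(v(h(7), 45) - 1*2277) = -(2*(3 - 1*45)/(52 + (½)*7*(1 + 7)) - 1*2277) = -(2*(3 - 45)/(52 + (½)*7*8) - 2277) = -(2*(-42)/(52 + 28) - 2277) = -(2*(-42)/80 - 2277) = -(2*(1/80)*(-42) - 2277) = -(-21/20 - 2277) = -1*(-45561/20) = 45561/20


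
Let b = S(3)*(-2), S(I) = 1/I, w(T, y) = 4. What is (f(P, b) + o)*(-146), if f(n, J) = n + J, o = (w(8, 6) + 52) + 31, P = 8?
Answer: -41318/3 ≈ -13773.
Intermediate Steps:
S(I) = 1/I
o = 87 (o = (4 + 52) + 31 = 56 + 31 = 87)
b = -⅔ (b = -2/3 = (⅓)*(-2) = -⅔ ≈ -0.66667)
f(n, J) = J + n
(f(P, b) + o)*(-146) = ((-⅔ + 8) + 87)*(-146) = (22/3 + 87)*(-146) = (283/3)*(-146) = -41318/3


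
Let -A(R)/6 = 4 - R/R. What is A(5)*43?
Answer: -774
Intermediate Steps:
A(R) = -18 (A(R) = -6*(4 - R/R) = -6*(4 - 1*1) = -6*(4 - 1) = -6*3 = -18)
A(5)*43 = -18*43 = -774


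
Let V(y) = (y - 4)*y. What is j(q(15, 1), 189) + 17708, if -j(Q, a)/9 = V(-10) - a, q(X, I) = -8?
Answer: 18149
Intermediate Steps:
V(y) = y*(-4 + y) (V(y) = (-4 + y)*y = y*(-4 + y))
j(Q, a) = -1260 + 9*a (j(Q, a) = -9*(-10*(-4 - 10) - a) = -9*(-10*(-14) - a) = -9*(140 - a) = -1260 + 9*a)
j(q(15, 1), 189) + 17708 = (-1260 + 9*189) + 17708 = (-1260 + 1701) + 17708 = 441 + 17708 = 18149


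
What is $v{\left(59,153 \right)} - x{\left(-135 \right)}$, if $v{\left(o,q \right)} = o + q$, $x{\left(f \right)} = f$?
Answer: $347$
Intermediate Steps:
$v{\left(59,153 \right)} - x{\left(-135 \right)} = \left(59 + 153\right) - -135 = 212 + 135 = 347$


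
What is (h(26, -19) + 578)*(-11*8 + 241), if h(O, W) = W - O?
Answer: 81549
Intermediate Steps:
(h(26, -19) + 578)*(-11*8 + 241) = ((-19 - 1*26) + 578)*(-11*8 + 241) = ((-19 - 26) + 578)*(-88 + 241) = (-45 + 578)*153 = 533*153 = 81549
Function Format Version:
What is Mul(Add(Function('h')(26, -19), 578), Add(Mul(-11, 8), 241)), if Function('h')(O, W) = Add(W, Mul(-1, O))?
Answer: 81549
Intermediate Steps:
Mul(Add(Function('h')(26, -19), 578), Add(Mul(-11, 8), 241)) = Mul(Add(Add(-19, Mul(-1, 26)), 578), Add(Mul(-11, 8), 241)) = Mul(Add(Add(-19, -26), 578), Add(-88, 241)) = Mul(Add(-45, 578), 153) = Mul(533, 153) = 81549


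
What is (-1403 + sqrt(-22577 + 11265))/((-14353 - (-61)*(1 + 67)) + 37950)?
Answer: -1403/27745 + 4*I*sqrt(707)/27745 ≈ -0.050568 + 0.0038334*I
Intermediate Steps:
(-1403 + sqrt(-22577 + 11265))/((-14353 - (-61)*(1 + 67)) + 37950) = (-1403 + sqrt(-11312))/((-14353 - (-61)*68) + 37950) = (-1403 + 4*I*sqrt(707))/((-14353 - 1*(-4148)) + 37950) = (-1403 + 4*I*sqrt(707))/((-14353 + 4148) + 37950) = (-1403 + 4*I*sqrt(707))/(-10205 + 37950) = (-1403 + 4*I*sqrt(707))/27745 = (-1403 + 4*I*sqrt(707))*(1/27745) = -1403/27745 + 4*I*sqrt(707)/27745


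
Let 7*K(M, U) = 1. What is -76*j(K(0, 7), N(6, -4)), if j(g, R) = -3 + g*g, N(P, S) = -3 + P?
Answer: 11096/49 ≈ 226.45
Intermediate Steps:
K(M, U) = 1/7 (K(M, U) = (1/7)*1 = 1/7)
j(g, R) = -3 + g**2
-76*j(K(0, 7), N(6, -4)) = -76*(-3 + (1/7)**2) = -76*(-3 + 1/49) = -76*(-146/49) = 11096/49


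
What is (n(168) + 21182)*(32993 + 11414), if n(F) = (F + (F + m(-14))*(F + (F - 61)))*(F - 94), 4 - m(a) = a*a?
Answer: -20195681902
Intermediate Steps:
m(a) = 4 - a² (m(a) = 4 - a*a = 4 - a²)
n(F) = (-94 + F)*(F + (-192 + F)*(-61 + 2*F)) (n(F) = (F + (F + (4 - 1*(-14)²))*(F + (F - 61)))*(F - 94) = (F + (F + (4 - 1*196))*(F + (-61 + F)))*(-94 + F) = (F + (F + (4 - 196))*(-61 + 2*F))*(-94 + F) = (F + (F - 192)*(-61 + 2*F))*(-94 + F) = (F + (-192 + F)*(-61 + 2*F))*(-94 + F) = (-94 + F)*(F + (-192 + F)*(-61 + 2*F)))
(n(168) + 21182)*(32993 + 11414) = ((-1100928 - 632*168² + 2*168³ + 53448*168) + 21182)*(32993 + 11414) = ((-1100928 - 632*28224 + 2*4741632 + 8979264) + 21182)*44407 = ((-1100928 - 17837568 + 9483264 + 8979264) + 21182)*44407 = (-475968 + 21182)*44407 = -454786*44407 = -20195681902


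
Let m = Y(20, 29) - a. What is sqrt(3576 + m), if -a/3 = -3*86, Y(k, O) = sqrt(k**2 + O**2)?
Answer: sqrt(2802 + sqrt(1241)) ≈ 53.266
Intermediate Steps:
Y(k, O) = sqrt(O**2 + k**2)
a = 774 (a = -(-9)*86 = -3*(-258) = 774)
m = -774 + sqrt(1241) (m = sqrt(29**2 + 20**2) - 1*774 = sqrt(841 + 400) - 774 = sqrt(1241) - 774 = -774 + sqrt(1241) ≈ -738.77)
sqrt(3576 + m) = sqrt(3576 + (-774 + sqrt(1241))) = sqrt(2802 + sqrt(1241))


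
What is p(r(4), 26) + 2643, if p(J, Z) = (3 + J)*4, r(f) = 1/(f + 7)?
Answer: 29209/11 ≈ 2655.4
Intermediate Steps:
r(f) = 1/(7 + f)
p(J, Z) = 12 + 4*J
p(r(4), 26) + 2643 = (12 + 4/(7 + 4)) + 2643 = (12 + 4/11) + 2643 = 136/11 + 2643 = 29209/11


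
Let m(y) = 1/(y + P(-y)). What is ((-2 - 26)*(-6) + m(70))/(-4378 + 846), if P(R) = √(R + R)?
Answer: (-336*√35 + 11761*I)/(7064*(√35 - 35*I)) ≈ -0.047569 + 6.6468e-7*I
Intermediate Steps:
P(R) = √2*√R (P(R) = √(2*R) = √2*√R)
m(y) = 1/(y + √2*√(-y))
((-2 - 26)*(-6) + m(70))/(-4378 + 846) = ((-2 - 26)*(-6) + 1/(70 + √2*√(-1*70)))/(-4378 + 846) = (-28*(-6) + 1/(70 + √2*√(-70)))/(-3532) = (168 + 1/(70 + √2*(I*√70)))*(-1/3532) = (168 + 1/(70 + 2*I*√35))*(-1/3532) = -42/883 - 1/(3532*(70 + 2*I*√35))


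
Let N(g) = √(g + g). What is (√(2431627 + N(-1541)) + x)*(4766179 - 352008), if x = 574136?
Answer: 2534334481256 + 4414171*√(2431627 + I*√3082) ≈ 2.5412e+12 + 78576.0*I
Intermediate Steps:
N(g) = √2*√g (N(g) = √(2*g) = √2*√g)
(√(2431627 + N(-1541)) + x)*(4766179 - 352008) = (√(2431627 + √2*√(-1541)) + 574136)*(4766179 - 352008) = (√(2431627 + √2*(I*√1541)) + 574136)*4414171 = (√(2431627 + I*√3082) + 574136)*4414171 = (574136 + √(2431627 + I*√3082))*4414171 = 2534334481256 + 4414171*√(2431627 + I*√3082)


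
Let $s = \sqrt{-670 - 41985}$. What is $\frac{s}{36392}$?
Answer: $\frac{i \sqrt{42655}}{36392} \approx 0.0056752 i$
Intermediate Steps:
$s = i \sqrt{42655}$ ($s = \sqrt{-42655} = i \sqrt{42655} \approx 206.53 i$)
$\frac{s}{36392} = \frac{i \sqrt{42655}}{36392}$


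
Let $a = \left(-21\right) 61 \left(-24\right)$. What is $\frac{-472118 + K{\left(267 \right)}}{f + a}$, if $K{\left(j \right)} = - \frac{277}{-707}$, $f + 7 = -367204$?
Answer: $\frac{333787149}{237882169} \approx 1.4032$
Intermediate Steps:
$f = -367211$ ($f = -7 - 367204 = -367211$)
$K{\left(j \right)} = \frac{277}{707}$ ($K{\left(j \right)} = \left(-277\right) \left(- \frac{1}{707}\right) = \frac{277}{707}$)
$a = 30744$ ($a = \left(-1281\right) \left(-24\right) = 30744$)
$\frac{-472118 + K{\left(267 \right)}}{f + a} = \frac{-472118 + \frac{277}{707}}{-367211 + 30744} = - \frac{333787149}{707 \left(-336467\right)} = \left(- \frac{333787149}{707}\right) \left(- \frac{1}{336467}\right) = \frac{333787149}{237882169}$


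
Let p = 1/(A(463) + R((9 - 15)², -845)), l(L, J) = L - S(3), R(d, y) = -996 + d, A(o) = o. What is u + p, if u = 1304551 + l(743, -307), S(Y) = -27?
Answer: 648744536/497 ≈ 1.3053e+6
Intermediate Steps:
l(L, J) = 27 + L (l(L, J) = L - 1*(-27) = L + 27 = 27 + L)
u = 1305321 (u = 1304551 + (27 + 743) = 1304551 + 770 = 1305321)
p = -1/497 (p = 1/(463 + (-996 + (9 - 15)²)) = 1/(463 + (-996 + (-6)²)) = 1/(463 + (-996 + 36)) = 1/(463 - 960) = 1/(-497) = -1/497 ≈ -0.0020121)
u + p = 1305321 - 1/497 = 648744536/497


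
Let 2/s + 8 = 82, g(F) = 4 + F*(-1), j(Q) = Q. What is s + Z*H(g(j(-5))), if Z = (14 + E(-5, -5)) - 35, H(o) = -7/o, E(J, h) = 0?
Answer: 1816/111 ≈ 16.360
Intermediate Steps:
g(F) = 4 - F
Z = -21 (Z = (14 + 0) - 35 = 14 - 35 = -21)
s = 1/37 (s = 2/(-8 + 82) = 2/74 = 2*(1/74) = 1/37 ≈ 0.027027)
s + Z*H(g(j(-5))) = 1/37 - (-147)/(4 - 1*(-5)) = 1/37 - (-147)/(4 + 5) = 1/37 - (-147)/9 = 1/37 - 21*(-7/9) = 1/37 + 49/3 = 1816/111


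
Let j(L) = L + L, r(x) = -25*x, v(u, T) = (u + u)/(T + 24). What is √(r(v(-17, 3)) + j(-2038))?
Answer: I*√327606/9 ≈ 63.597*I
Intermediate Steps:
v(u, T) = 2*u/(24 + T) (v(u, T) = (2*u)/(24 + T) = 2*u/(24 + T))
j(L) = 2*L
√(r(v(-17, 3)) + j(-2038)) = √(-50*(-17)/(24 + 3) + 2*(-2038)) = √(-50*(-17)/27 - 4076) = √(-25*(-34/27) - 4076) = √(850/27 - 4076) = √(-109202/27) = I*√327606/9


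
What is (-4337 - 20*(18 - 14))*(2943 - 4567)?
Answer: 7173208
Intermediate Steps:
(-4337 - 20*(18 - 14))*(2943 - 4567) = (-4337 - 20*4)*(-1624) = (-4337 - 80)*(-1624) = -4417*(-1624) = 7173208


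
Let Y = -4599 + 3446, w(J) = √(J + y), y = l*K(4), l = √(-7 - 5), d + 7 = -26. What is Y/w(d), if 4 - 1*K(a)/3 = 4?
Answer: 1153*I*√33/33 ≈ 200.71*I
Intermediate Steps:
d = -33 (d = -7 - 26 = -33)
K(a) = 0 (K(a) = 12 - 3*4 = 12 - 12 = 0)
l = 2*I*√3 (l = √(-12) = 2*I*√3 ≈ 3.4641*I)
y = 0 (y = (2*I*√3)*0 = 0)
w(J) = √J (w(J) = √(J + 0) = √J)
Y = -1153
Y/w(d) = -1153*(-I*√33/33) = -(-1153)*I*√33/33 = 1153*I*√33/33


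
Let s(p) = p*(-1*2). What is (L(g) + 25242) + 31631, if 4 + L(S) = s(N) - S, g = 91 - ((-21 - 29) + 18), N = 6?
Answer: 56734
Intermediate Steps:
s(p) = -2*p (s(p) = p*(-2) = -2*p)
g = 123 (g = 91 - (-50 + 18) = 91 - 1*(-32) = 91 + 32 = 123)
L(S) = -16 - S (L(S) = -4 + (-2*6 - S) = -4 + (-12 - S) = -16 - S)
(L(g) + 25242) + 31631 = ((-16 - 1*123) + 25242) + 31631 = ((-16 - 123) + 25242) + 31631 = (-139 + 25242) + 31631 = 25103 + 31631 = 56734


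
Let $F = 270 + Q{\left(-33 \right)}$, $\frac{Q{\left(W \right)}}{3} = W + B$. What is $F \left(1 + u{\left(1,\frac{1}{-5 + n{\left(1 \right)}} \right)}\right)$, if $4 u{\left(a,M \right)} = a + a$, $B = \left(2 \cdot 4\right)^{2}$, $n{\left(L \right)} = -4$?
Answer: $\frac{1089}{2} \approx 544.5$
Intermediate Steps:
$B = 64$ ($B = 8^{2} = 64$)
$Q{\left(W \right)} = 192 + 3 W$ ($Q{\left(W \right)} = 3 \left(W + 64\right) = 3 \left(64 + W\right) = 192 + 3 W$)
$u{\left(a,M \right)} = \frac{a}{2}$ ($u{\left(a,M \right)} = \frac{a + a}{4} = \frac{2 a}{4} = \frac{a}{2}$)
$F = 363$ ($F = 270 + \left(192 + 3 \left(-33\right)\right) = 270 + \left(192 - 99\right) = 270 + 93 = 363$)
$F \left(1 + u{\left(1,\frac{1}{-5 + n{\left(1 \right)}} \right)}\right) = 363 \left(1 + \frac{1}{2} \cdot 1\right) = 363 \left(1 + \frac{1}{2}\right) = 363 \cdot \frac{3}{2} = \frac{1089}{2}$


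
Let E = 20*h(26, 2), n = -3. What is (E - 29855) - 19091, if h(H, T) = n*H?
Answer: -50506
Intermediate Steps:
h(H, T) = -3*H
E = -1560 (E = 20*(-3*26) = 20*(-78) = -1560)
(E - 29855) - 19091 = (-1560 - 29855) - 19091 = -31415 - 19091 = -50506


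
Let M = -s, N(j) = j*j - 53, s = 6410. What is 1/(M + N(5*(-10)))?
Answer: -1/3963 ≈ -0.00025233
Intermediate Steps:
N(j) = -53 + j**2 (N(j) = j**2 - 53 = -53 + j**2)
M = -6410 (M = -1*6410 = -6410)
1/(M + N(5*(-10))) = 1/(-6410 + (-53 + (5*(-10))**2)) = 1/(-6410 + (-53 + (-50)**2)) = 1/(-6410 + (-53 + 2500)) = 1/(-6410 + 2447) = 1/(-3963) = -1/3963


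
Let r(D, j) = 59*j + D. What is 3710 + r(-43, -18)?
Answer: 2605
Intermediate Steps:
r(D, j) = D + 59*j
3710 + r(-43, -18) = 3710 + (-43 + 59*(-18)) = 3710 + (-43 - 1062) = 3710 - 1105 = 2605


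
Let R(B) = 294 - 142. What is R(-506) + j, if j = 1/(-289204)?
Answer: 43959007/289204 ≈ 152.00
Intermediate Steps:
R(B) = 152
j = -1/289204 ≈ -3.4578e-6
R(-506) + j = 152 - 1/289204 = 43959007/289204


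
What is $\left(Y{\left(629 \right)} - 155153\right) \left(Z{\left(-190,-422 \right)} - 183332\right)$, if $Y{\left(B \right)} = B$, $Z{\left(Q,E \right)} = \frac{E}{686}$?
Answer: $\frac{9716946135588}{343} \approx 2.8329 \cdot 10^{10}$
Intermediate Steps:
$Z{\left(Q,E \right)} = \frac{E}{686}$ ($Z{\left(Q,E \right)} = E \frac{1}{686} = \frac{E}{686}$)
$\left(Y{\left(629 \right)} - 155153\right) \left(Z{\left(-190,-422 \right)} - 183332\right) = \left(629 - 155153\right) \left(\frac{1}{686} \left(-422\right) - 183332\right) = - 154524 \left(- \frac{211}{343} - 183332\right) = \left(-154524\right) \left(- \frac{62883087}{343}\right) = \frac{9716946135588}{343}$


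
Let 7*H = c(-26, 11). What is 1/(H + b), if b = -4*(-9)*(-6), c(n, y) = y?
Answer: -7/1501 ≈ -0.0046636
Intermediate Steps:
b = -216 (b = 36*(-6) = -216)
H = 11/7 (H = (⅐)*11 = 11/7 ≈ 1.5714)
1/(H + b) = 1/(11/7 - 216) = 1/(-1501/7) = -7/1501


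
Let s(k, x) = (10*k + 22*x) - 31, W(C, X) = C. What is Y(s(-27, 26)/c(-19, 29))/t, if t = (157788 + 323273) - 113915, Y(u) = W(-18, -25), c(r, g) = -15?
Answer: -1/20397 ≈ -4.9027e-5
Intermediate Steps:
s(k, x) = -31 + 10*k + 22*x
Y(u) = -18
t = 367146 (t = 481061 - 113915 = 367146)
Y(s(-27, 26)/c(-19, 29))/t = -18/367146 = -18*1/367146 = -1/20397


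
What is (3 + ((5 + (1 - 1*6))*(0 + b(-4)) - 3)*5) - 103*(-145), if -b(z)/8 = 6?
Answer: 14923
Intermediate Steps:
b(z) = -48 (b(z) = -8*6 = -48)
(3 + ((5 + (1 - 1*6))*(0 + b(-4)) - 3)*5) - 103*(-145) = (3 + ((5 + (1 - 1*6))*(0 - 48) - 3)*5) - 103*(-145) = (3 + ((5 + (1 - 6))*(-48) - 3)*5) + 14935 = (3 + ((5 - 5)*(-48) - 3)*5) + 14935 = (3 + (0*(-48) - 3)*5) + 14935 = (3 + (0 - 3)*5) + 14935 = (3 - 3*5) + 14935 = (3 - 15) + 14935 = -12 + 14935 = 14923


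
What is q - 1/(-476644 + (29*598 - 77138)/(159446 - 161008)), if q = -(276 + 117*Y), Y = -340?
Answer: 1336776093095/33839006 ≈ 39504.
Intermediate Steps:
q = 39504 (q = -(276 + 117*(-340)) = -(276 - 39780) = -1*(-39504) = 39504)
q - 1/(-476644 + (29*598 - 77138)/(159446 - 161008)) = 39504 - 1/(-476644 + (29*598 - 77138)/(159446 - 161008)) = 39504 - 1/(-476644 + (17342 - 77138)/(-1562)) = 39504 - 1/(-476644 - 59796*(-1/1562)) = 39504 - 1/(-476644 + 2718/71) = 39504 - 1/(-33839006/71) = 39504 - 1*(-71/33839006) = 39504 + 71/33839006 = 1336776093095/33839006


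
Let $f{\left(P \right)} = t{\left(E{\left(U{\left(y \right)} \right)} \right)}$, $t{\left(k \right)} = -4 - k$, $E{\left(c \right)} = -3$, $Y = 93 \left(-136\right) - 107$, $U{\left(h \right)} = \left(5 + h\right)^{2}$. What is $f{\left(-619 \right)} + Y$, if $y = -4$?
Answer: $-12756$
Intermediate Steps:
$Y = -12755$ ($Y = -12648 - 107 = -12755$)
$f{\left(P \right)} = -1$ ($f{\left(P \right)} = -4 - -3 = -4 + 3 = -1$)
$f{\left(-619 \right)} + Y = -1 - 12755 = -12756$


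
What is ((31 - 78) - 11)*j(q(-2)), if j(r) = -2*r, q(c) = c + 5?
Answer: 348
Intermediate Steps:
q(c) = 5 + c
((31 - 78) - 11)*j(q(-2)) = ((31 - 78) - 11)*(-2*(5 - 2)) = (-47 - 11)*(-2*3) = -58*(-6) = 348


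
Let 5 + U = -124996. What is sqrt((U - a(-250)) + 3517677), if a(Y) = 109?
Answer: sqrt(3392567) ≈ 1841.9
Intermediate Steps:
U = -125001 (U = -5 - 124996 = -125001)
sqrt((U - a(-250)) + 3517677) = sqrt((-125001 - 1*109) + 3517677) = sqrt((-125001 - 109) + 3517677) = sqrt(-125110 + 3517677) = sqrt(3392567)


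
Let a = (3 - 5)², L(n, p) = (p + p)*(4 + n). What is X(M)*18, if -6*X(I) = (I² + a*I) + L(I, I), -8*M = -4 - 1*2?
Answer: -513/16 ≈ -32.063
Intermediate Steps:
L(n, p) = 2*p*(4 + n) (L(n, p) = (2*p)*(4 + n) = 2*p*(4 + n))
a = 4 (a = (-2)² = 4)
M = ¾ (M = -(-4 - 1*2)/8 = -(-4 - 2)/8 = -⅛*(-6) = ¾ ≈ 0.75000)
X(I) = -2*I/3 - I²/6 - I*(4 + I)/3 (X(I) = -((I² + 4*I) + 2*I*(4 + I))/6 = -(I² + 4*I + 2*I*(4 + I))/6 = -2*I/3 - I²/6 - I*(4 + I)/3)
X(M)*18 = ((½)*(¾)*(-4 - 1*¾))*18 = ((½)*(¾)*(-4 - ¾))*18 = ((½)*(¾)*(-19/4))*18 = -57/32*18 = -513/16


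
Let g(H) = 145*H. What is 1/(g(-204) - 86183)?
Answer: -1/115763 ≈ -8.6383e-6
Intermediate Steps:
1/(g(-204) - 86183) = 1/(145*(-204) - 86183) = 1/(-29580 - 86183) = 1/(-115763) = -1/115763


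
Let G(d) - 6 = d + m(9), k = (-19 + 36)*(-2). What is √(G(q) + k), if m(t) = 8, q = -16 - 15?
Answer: I*√51 ≈ 7.1414*I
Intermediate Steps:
q = -31
k = -34 (k = 17*(-2) = -34)
G(d) = 14 + d (G(d) = 6 + (d + 8) = 6 + (8 + d) = 14 + d)
√(G(q) + k) = √((14 - 31) - 34) = √(-17 - 34) = √(-51) = I*√51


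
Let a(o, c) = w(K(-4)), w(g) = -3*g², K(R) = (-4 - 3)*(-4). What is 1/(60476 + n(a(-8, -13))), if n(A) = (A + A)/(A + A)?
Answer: 1/60477 ≈ 1.6535e-5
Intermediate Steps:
K(R) = 28 (K(R) = -7*(-4) = 28)
a(o, c) = -2352 (a(o, c) = -3*28² = -3*784 = -2352)
n(A) = 1 (n(A) = (2*A)/((2*A)) = (2*A)*(1/(2*A)) = 1)
1/(60476 + n(a(-8, -13))) = 1/(60476 + 1) = 1/60477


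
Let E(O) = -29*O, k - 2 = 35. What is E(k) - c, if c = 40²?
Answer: -2673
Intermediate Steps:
c = 1600
k = 37 (k = 2 + 35 = 37)
E(k) - c = -29*37 - 1*1600 = -1073 - 1600 = -2673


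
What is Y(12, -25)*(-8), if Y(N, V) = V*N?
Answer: 2400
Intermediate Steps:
Y(N, V) = N*V
Y(12, -25)*(-8) = (12*(-25))*(-8) = -300*(-8) = 2400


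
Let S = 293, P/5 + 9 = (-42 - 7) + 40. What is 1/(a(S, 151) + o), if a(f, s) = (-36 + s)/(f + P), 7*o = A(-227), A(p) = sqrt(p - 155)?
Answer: 23345/334487 - 5887*I*sqrt(382)/334487 ≈ 0.069793 - 0.34399*I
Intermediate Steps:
P = -90 (P = -45 + 5*((-42 - 7) + 40) = -45 + 5*(-49 + 40) = -45 + 5*(-9) = -45 - 45 = -90)
A(p) = sqrt(-155 + p)
o = I*sqrt(382)/7 (o = sqrt(-155 - 227)/7 = sqrt(-382)/7 = (I*sqrt(382))/7 = I*sqrt(382)/7 ≈ 2.7921*I)
a(f, s) = (-36 + s)/(-90 + f) (a(f, s) = (-36 + s)/(f - 90) = (-36 + s)/(-90 + f))
1/(a(S, 151) + o) = 1/((-36 + 151)/(-90 + 293) + I*sqrt(382)/7) = 1/(115/203 + I*sqrt(382)/7)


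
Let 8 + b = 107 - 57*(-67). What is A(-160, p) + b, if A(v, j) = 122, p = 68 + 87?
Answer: 4040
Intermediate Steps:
p = 155
b = 3918 (b = -8 + (107 - 57*(-67)) = -8 + (107 + 3819) = -8 + 3926 = 3918)
A(-160, p) + b = 122 + 3918 = 4040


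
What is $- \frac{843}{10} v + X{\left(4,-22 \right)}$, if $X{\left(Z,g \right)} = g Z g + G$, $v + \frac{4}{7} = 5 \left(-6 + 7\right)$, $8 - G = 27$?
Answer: $\frac{108057}{70} \approx 1543.7$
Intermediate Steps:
$G = -19$ ($G = 8 - 27 = -19$)
$v = \frac{31}{7}$ ($v = - \frac{4}{7} + 5 \left(-6 + 7\right) = - \frac{4}{7} + 5 \cdot 1 = - \frac{4}{7} + 5 = \frac{31}{7} \approx 4.4286$)
$X{\left(Z,g \right)} = -19 + Z g^{2}$ ($X{\left(Z,g \right)} = g Z g - 19 = Z g g - 19 = Z g^{2} - 19 = -19 + Z g^{2}$)
$- \frac{843}{10} v + X{\left(4,-22 \right)} = - \frac{843}{10} \cdot \frac{31}{7} - \left(19 - 4 \left(-22\right)^{2}\right) = \left(-843\right) \frac{1}{10} \cdot \frac{31}{7} + \left(-19 + 4 \cdot 484\right) = \left(- \frac{843}{10}\right) \frac{31}{7} + \left(-19 + 1936\right) = - \frac{26133}{70} + 1917 = \frac{108057}{70}$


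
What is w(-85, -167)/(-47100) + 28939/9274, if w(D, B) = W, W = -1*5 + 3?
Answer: 170380681/54600675 ≈ 3.1205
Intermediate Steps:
W = -2 (W = -5 + 3 = -2)
w(D, B) = -2
w(-85, -167)/(-47100) + 28939/9274 = -2/(-47100) + 28939/9274 = -2*(-1/47100) + 28939*(1/9274) = 1/23550 + 28939/9274 = 170380681/54600675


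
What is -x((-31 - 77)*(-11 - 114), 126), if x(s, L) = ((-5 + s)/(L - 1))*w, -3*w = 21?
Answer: 18893/25 ≈ 755.72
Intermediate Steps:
w = -7 (w = -⅓*21 = -7)
x(s, L) = -7*(-5 + s)/(-1 + L) (x(s, L) = ((-5 + s)/(L - 1))*(-7) = ((-5 + s)/(-1 + L))*(-7) = -7*(-5 + s)/(-1 + L))
-x((-31 - 77)*(-11 - 114), 126) = -7*(5 - (-31 - 77)*(-11 - 114))/(-1 + 126) = -7*(5 - (-108)*(-125))/125 = -7*(5 - 1*13500)/125 = -7*(5 - 13500)/125 = -7*(-13495)/125 = -1*(-18893/25) = 18893/25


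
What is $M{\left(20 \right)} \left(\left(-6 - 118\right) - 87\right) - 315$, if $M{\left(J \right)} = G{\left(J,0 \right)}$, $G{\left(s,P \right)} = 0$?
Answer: $-315$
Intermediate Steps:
$M{\left(J \right)} = 0$
$M{\left(20 \right)} \left(\left(-6 - 118\right) - 87\right) - 315 = 0 \left(\left(-6 - 118\right) - 87\right) - 315 = 0 \left(-124 - 87\right) - 315 = 0 \left(-211\right) - 315 = 0 - 315 = -315$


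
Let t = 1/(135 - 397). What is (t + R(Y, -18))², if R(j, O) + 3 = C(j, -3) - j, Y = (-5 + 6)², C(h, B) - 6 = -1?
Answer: 68121/68644 ≈ 0.99238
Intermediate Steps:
C(h, B) = 5 (C(h, B) = 6 - 1 = 5)
t = -1/262 (t = 1/(-262) = -1/262 ≈ -0.0038168)
Y = 1 (Y = 1² = 1)
R(j, O) = 2 - j (R(j, O) = -3 + (5 - j) = 2 - j)
(t + R(Y, -18))² = (-1/262 + (2 - 1*1))² = (-1/262 + (2 - 1))² = (-1/262 + 1)² = (261/262)² = 68121/68644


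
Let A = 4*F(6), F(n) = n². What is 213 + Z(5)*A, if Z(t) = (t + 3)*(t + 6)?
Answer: 12885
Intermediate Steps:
Z(t) = (3 + t)*(6 + t)
A = 144 (A = 4*6² = 4*36 = 144)
213 + Z(5)*A = 213 + (18 + 5² + 9*5)*144 = 213 + (18 + 25 + 45)*144 = 213 + 88*144 = 213 + 12672 = 12885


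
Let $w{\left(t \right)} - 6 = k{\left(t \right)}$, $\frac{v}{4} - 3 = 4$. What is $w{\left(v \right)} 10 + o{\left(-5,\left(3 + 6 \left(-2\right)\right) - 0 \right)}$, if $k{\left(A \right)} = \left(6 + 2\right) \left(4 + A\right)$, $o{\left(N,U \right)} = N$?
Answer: $2615$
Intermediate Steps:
$v = 28$ ($v = 12 + 4 \cdot 4 = 12 + 16 = 28$)
$k{\left(A \right)} = 32 + 8 A$ ($k{\left(A \right)} = 8 \left(4 + A\right) = 32 + 8 A$)
$w{\left(t \right)} = 38 + 8 t$ ($w{\left(t \right)} = 6 + \left(32 + 8 t\right) = 38 + 8 t$)
$w{\left(v \right)} 10 + o{\left(-5,\left(3 + 6 \left(-2\right)\right) - 0 \right)} = \left(38 + 8 \cdot 28\right) 10 - 5 = \left(38 + 224\right) 10 - 5 = 262 \cdot 10 - 5 = 2620 - 5 = 2615$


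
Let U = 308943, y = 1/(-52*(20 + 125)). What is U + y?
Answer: 2329430219/7540 ≈ 3.0894e+5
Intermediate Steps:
y = -1/7540 (y = 1/(-52*145) = 1/(-7540) = -1/7540 ≈ -0.00013263)
U + y = 308943 - 1/7540 = 2329430219/7540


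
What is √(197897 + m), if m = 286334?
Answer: √484231 ≈ 695.87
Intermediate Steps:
√(197897 + m) = √(197897 + 286334) = √484231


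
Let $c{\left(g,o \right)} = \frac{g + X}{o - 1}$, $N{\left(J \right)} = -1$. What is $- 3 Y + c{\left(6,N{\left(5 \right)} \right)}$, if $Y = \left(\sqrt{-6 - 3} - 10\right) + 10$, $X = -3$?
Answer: $- \frac{3}{2} - 9 i \approx -1.5 - 9.0 i$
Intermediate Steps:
$c{\left(g,o \right)} = \frac{-3 + g}{-1 + o}$ ($c{\left(g,o \right)} = \frac{g - 3}{o - 1} = \frac{-3 + g}{-1 + o}$)
$Y = 3 i$ ($Y = \left(\sqrt{-9} - 10\right) + 10 = \left(3 i - 10\right) + 10 = \left(-10 + 3 i\right) + 10 = 3 i \approx 3.0 i$)
$- 3 Y + c{\left(6,N{\left(5 \right)} \right)} = - 3 \cdot 3 i + \frac{-3 + 6}{-1 - 1} = - 9 i + \frac{1}{-2} \cdot 3 = - 9 i - \frac{3}{2} = - \frac{3}{2} - 9 i$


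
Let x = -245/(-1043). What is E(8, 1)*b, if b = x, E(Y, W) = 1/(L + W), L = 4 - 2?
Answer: 35/447 ≈ 0.078300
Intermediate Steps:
L = 2
E(Y, W) = 1/(2 + W)
x = 35/149 (x = -245*(-1/1043) = 35/149 ≈ 0.23490)
b = 35/149 ≈ 0.23490
E(8, 1)*b = (35/149)/(2 + 1) = (35/149)/3 = (⅓)*(35/149) = 35/447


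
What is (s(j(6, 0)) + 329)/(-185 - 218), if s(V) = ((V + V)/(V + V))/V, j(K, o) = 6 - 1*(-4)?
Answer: -3291/4030 ≈ -0.81663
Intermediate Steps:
j(K, o) = 10 (j(K, o) = 6 + 4 = 10)
s(V) = 1/V (s(V) = ((2*V)/((2*V)))/V = ((2*V)*(1/(2*V)))/V = 1/V)
(s(j(6, 0)) + 329)/(-185 - 218) = (1/10 + 329)/(-185 - 218) = (1/10 + 329)/(-403) = (3291/10)*(-1/403) = -3291/4030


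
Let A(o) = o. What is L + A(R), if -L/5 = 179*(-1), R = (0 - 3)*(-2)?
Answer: 901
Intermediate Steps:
R = 6 (R = -3*(-2) = 6)
L = 895 (L = -895*(-1) = -5*(-179) = 895)
L + A(R) = 895 + 6 = 901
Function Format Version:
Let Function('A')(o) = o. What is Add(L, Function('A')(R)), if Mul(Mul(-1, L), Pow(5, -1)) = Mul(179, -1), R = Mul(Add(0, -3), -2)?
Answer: 901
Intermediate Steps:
R = 6 (R = Mul(-3, -2) = 6)
L = 895 (L = Mul(-5, Mul(179, -1)) = Mul(-5, -179) = 895)
Add(L, Function('A')(R)) = Add(895, 6) = 901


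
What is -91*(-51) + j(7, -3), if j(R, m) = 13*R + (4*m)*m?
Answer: 4768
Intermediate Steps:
j(R, m) = 4*m² + 13*R (j(R, m) = 13*R + 4*m² = 4*m² + 13*R)
-91*(-51) + j(7, -3) = -91*(-51) + (4*(-3)² + 13*7) = 4641 + (4*9 + 91) = 4641 + (36 + 91) = 4641 + 127 = 4768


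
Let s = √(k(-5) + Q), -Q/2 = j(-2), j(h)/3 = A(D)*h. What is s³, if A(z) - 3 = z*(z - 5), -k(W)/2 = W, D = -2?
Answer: 214*√214 ≈ 3130.6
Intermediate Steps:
k(W) = -2*W
A(z) = 3 + z*(-5 + z) (A(z) = 3 + z*(z - 5) = 3 + z*(-5 + z))
j(h) = 51*h (j(h) = 3*((3 + (-2)² - 5*(-2))*h) = 3*((3 + 4 + 10)*h) = 3*(17*h) = 51*h)
Q = 204 (Q = -102*(-2) = -2*(-102) = 204)
s = √214 (s = √(-2*(-5) + 204) = √(10 + 204) = √214 ≈ 14.629)
s³ = (√214)³ = 214*√214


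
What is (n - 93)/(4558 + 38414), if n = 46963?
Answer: 23435/21486 ≈ 1.0907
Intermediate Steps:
(n - 93)/(4558 + 38414) = (46963 - 93)/(4558 + 38414) = 46870/42972 = 46870*(1/42972) = 23435/21486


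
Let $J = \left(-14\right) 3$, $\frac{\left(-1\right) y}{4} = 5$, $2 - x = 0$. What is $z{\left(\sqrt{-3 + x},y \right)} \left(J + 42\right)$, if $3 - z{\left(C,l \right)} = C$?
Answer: $0$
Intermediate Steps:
$x = 2$ ($x = 2 - 0 = 2 + 0 = 2$)
$y = -20$ ($y = \left(-4\right) 5 = -20$)
$z{\left(C,l \right)} = 3 - C$
$J = -42$
$z{\left(\sqrt{-3 + x},y \right)} \left(J + 42\right) = \left(3 - \sqrt{-3 + 2}\right) \left(-42 + 42\right) = \left(3 - \sqrt{-1}\right) 0 = \left(3 - i\right) 0 = 0$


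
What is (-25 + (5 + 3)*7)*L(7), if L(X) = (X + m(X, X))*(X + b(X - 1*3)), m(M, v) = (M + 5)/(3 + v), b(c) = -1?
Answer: 7626/5 ≈ 1525.2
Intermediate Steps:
m(M, v) = (5 + M)/(3 + v)
L(X) = (-1 + X)*(X + (5 + X)/(3 + X)) (L(X) = (X + (5 + X)/(3 + X))*(X - 1) = (X + (5 + X)/(3 + X))*(-1 + X) = (-1 + X)*(X + (5 + X)/(3 + X)))
(-25 + (5 + 3)*7)*L(7) = (-25 + (5 + 3)*7)*((-5 + 7 + 7³ + 3*7²)/(3 + 7)) = (-25 + 8*7)*((-5 + 7 + 343 + 3*49)/10) = (-25 + 56)*((-5 + 7 + 343 + 147)/10) = 31*((⅒)*492) = 31*(246/5) = 7626/5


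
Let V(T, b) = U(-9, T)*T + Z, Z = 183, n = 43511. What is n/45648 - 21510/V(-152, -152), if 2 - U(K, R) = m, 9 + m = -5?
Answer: 1079744719/102662352 ≈ 10.517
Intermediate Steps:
m = -14 (m = -9 - 5 = -14)
U(K, R) = 16 (U(K, R) = 2 - 1*(-14) = 2 + 14 = 16)
V(T, b) = 183 + 16*T (V(T, b) = 16*T + 183 = 183 + 16*T)
n/45648 - 21510/V(-152, -152) = 43511/45648 - 21510/(183 + 16*(-152)) = 43511*(1/45648) - 21510/(183 - 2432) = 43511/45648 - 21510/(-2249) = 43511/45648 - 21510*(-1/2249) = 43511/45648 + 21510/2249 = 1079744719/102662352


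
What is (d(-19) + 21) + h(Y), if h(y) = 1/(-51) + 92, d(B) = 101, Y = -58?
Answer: 10913/51 ≈ 213.98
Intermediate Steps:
h(y) = 4691/51 (h(y) = -1/51 + 92 = 4691/51)
(d(-19) + 21) + h(Y) = (101 + 21) + 4691/51 = 122 + 4691/51 = 10913/51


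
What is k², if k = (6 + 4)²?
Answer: 10000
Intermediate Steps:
k = 100 (k = 10² = 100)
k² = 100² = 10000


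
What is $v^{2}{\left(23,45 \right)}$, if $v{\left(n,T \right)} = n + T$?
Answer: $4624$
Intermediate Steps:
$v{\left(n,T \right)} = T + n$
$v^{2}{\left(23,45 \right)} = \left(45 + 23\right)^{2} = 68^{2} = 4624$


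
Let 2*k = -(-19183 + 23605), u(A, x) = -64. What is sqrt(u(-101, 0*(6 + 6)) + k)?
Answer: 5*I*sqrt(91) ≈ 47.697*I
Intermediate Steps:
k = -2211 (k = (-(-19183 + 23605))/2 = (-1*4422)/2 = (1/2)*(-4422) = -2211)
sqrt(u(-101, 0*(6 + 6)) + k) = sqrt(-64 - 2211) = sqrt(-2275) = 5*I*sqrt(91)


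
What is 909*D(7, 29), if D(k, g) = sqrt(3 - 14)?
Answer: 909*I*sqrt(11) ≈ 3014.8*I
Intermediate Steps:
D(k, g) = I*sqrt(11) (D(k, g) = sqrt(-11) = I*sqrt(11))
909*D(7, 29) = 909*(I*sqrt(11)) = 909*I*sqrt(11)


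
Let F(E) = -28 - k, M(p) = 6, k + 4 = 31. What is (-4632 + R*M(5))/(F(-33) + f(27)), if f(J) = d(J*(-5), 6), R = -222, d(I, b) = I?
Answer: 2982/95 ≈ 31.389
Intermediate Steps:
k = 27 (k = -4 + 31 = 27)
F(E) = -55 (F(E) = -28 - 1*27 = -28 - 27 = -55)
f(J) = -5*J (f(J) = J*(-5) = -5*J)
(-4632 + R*M(5))/(F(-33) + f(27)) = (-4632 - 222*6)/(-55 - 5*27) = (-4632 - 1332)/(-55 - 135) = -5964/(-190) = -5964*(-1/190) = 2982/95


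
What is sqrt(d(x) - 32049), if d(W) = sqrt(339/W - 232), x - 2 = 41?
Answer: sqrt(-59258601 + 43*I*sqrt(414391))/43 ≈ 0.041812 + 179.02*I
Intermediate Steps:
x = 43 (x = 2 + 41 = 43)
d(W) = sqrt(-232 + 339/W)
sqrt(d(x) - 32049) = sqrt(sqrt(-232 + 339/43) - 32049) = sqrt(sqrt(-9637/43) - 32049) = sqrt(I*sqrt(414391)/43 - 32049) = sqrt(-32049 + I*sqrt(414391)/43)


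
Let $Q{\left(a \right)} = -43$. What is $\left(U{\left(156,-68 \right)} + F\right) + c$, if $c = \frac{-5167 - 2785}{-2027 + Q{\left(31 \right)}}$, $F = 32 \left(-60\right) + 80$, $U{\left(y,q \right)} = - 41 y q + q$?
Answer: $\frac{448179676}{1035} \approx 4.3302 \cdot 10^{5}$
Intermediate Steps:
$U{\left(y,q \right)} = q - 41 q y$ ($U{\left(y,q \right)} = - 41 q y + q = q - 41 q y$)
$F = -1840$ ($F = -1920 + 80 = -1840$)
$c = \frac{3976}{1035}$ ($c = \frac{-5167 - 2785}{-2027 - 43} = - \frac{7952}{-2070} = \left(-7952\right) \left(- \frac{1}{2070}\right) = \frac{3976}{1035} \approx 3.8415$)
$\left(U{\left(156,-68 \right)} + F\right) + c = \left(- 68 \left(1 - 6396\right) - 1840\right) + \frac{3976}{1035} = \left(\left(-68\right) \left(-6395\right) - 1840\right) + \frac{3976}{1035} = \left(434860 - 1840\right) + \frac{3976}{1035} = 433020 + \frac{3976}{1035} = \frac{448179676}{1035}$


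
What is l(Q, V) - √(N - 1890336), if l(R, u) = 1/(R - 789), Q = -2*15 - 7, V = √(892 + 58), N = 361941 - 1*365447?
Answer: -1/826 - I*√1893842 ≈ -0.0012107 - 1376.2*I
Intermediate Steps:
N = -3506 (N = 361941 - 365447 = -3506)
V = 5*√38 (V = √950 = 5*√38 ≈ 30.822)
Q = -37 (Q = -30 - 7 = -37)
l(R, u) = 1/(-789 + R)
l(Q, V) - √(N - 1890336) = 1/(-789 - 37) - √(-3506 - 1890336) = 1/(-826) - √(-1893842) = -1/826 - I*√1893842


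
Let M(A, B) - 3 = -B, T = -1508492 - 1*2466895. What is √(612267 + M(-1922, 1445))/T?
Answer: -5*√24433/3975387 ≈ -0.00019660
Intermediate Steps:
T = -3975387 (T = -1508492 - 2466895 = -3975387)
M(A, B) = 3 - B
√(612267 + M(-1922, 1445))/T = √(612267 + (3 - 1*1445))/(-3975387) = √(612267 + (3 - 1445))*(-1/3975387) = √(612267 - 1442)*(-1/3975387) = √610825*(-1/3975387) = (5*√24433)*(-1/3975387) = -5*√24433/3975387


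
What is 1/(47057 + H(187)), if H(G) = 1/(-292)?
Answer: 292/13740643 ≈ 2.1251e-5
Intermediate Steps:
H(G) = -1/292
1/(47057 + H(187)) = 1/(47057 - 1/292) = 1/(13740643/292) = 292/13740643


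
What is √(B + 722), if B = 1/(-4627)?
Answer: √15457386511/4627 ≈ 26.870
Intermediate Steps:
B = -1/4627 ≈ -0.00021612
√(B + 722) = √(-1/4627 + 722) = √(3340693/4627) = √15457386511/4627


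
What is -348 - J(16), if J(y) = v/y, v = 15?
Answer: -5583/16 ≈ -348.94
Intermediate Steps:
J(y) = 15/y
-348 - J(16) = -348 - 15/16 = -5583/16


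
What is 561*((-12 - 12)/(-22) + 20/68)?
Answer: 777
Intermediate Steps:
561*((-12 - 12)/(-22) + 20/68) = 561*(-24*(-1/22) + 20*(1/68)) = 561*(12/11 + 5/17) = 561*(259/187) = 777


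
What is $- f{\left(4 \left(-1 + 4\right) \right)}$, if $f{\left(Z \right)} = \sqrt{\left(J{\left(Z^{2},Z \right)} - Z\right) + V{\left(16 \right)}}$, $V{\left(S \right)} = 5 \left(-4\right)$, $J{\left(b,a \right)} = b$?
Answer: $- 4 \sqrt{7} \approx -10.583$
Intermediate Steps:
$V{\left(S \right)} = -20$
$f{\left(Z \right)} = \sqrt{-20 + Z^{2} - Z}$ ($f{\left(Z \right)} = \sqrt{\left(Z^{2} - Z\right) - 20} = \sqrt{-20 + Z^{2} - Z}$)
$- f{\left(4 \left(-1 + 4\right) \right)} = - \sqrt{-20 + \left(4 \left(-1 + 4\right)\right)^{2} - 4 \left(-1 + 4\right)} = - \sqrt{-20 + \left(4 \cdot 3\right)^{2} - 4 \cdot 3} = - \sqrt{-20 + 12^{2} - 12} = - \sqrt{-20 + 144 - 12} = - \sqrt{112} = - 4 \sqrt{7}$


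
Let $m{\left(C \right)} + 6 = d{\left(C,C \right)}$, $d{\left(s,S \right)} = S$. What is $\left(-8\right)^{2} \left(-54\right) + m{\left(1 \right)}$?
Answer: $-3461$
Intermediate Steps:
$m{\left(C \right)} = -6 + C$
$\left(-8\right)^{2} \left(-54\right) + m{\left(1 \right)} = \left(-8\right)^{2} \left(-54\right) + \left(-6 + 1\right) = 64 \left(-54\right) - 5 = -3456 - 5 = -3461$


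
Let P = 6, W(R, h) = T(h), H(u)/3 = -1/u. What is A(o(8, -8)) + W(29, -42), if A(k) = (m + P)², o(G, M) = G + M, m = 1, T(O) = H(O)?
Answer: 687/14 ≈ 49.071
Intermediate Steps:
H(u) = -3/u (H(u) = 3*(-1/u) = -3/u)
T(O) = -3/O
W(R, h) = -3/h
A(k) = 49 (A(k) = (1 + 6)² = 7² = 49)
A(o(8, -8)) + W(29, -42) = 49 - 3/(-42) = 49 - 3*(-1/42) = 49 + 1/14 = 687/14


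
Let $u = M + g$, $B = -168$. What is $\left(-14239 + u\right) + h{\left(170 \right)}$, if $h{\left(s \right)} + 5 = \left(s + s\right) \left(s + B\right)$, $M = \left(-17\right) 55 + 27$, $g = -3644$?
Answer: $-18116$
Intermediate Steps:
$M = -908$ ($M = -935 + 27 = -908$)
$h{\left(s \right)} = -5 + 2 s \left(-168 + s\right)$ ($h{\left(s \right)} = -5 + \left(s + s\right) \left(s - 168\right) = -5 + 2 s \left(-168 + s\right)$)
$u = -4552$ ($u = -908 - 3644 = -4552$)
$\left(-14239 + u\right) + h{\left(170 \right)} = \left(-14239 - 4552\right) - \left(57125 - 57800\right) = -18791 - -675 = -18791 + 675 = -18116$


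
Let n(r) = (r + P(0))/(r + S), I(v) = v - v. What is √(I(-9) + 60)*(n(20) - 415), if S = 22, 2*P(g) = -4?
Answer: -5804*√15/7 ≈ -3211.3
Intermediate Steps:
P(g) = -2 (P(g) = (½)*(-4) = -2)
I(v) = 0
n(r) = (-2 + r)/(22 + r) (n(r) = (r - 2)/(r + 22) = (-2 + r)/(22 + r))
√(I(-9) + 60)*(n(20) - 415) = √(0 + 60)*((-2 + 20)/(22 + 20) - 415) = √60*(18/42 - 415) = (2*√15)*((1/42)*18 - 415) = (2*√15)*(3/7 - 415) = (2*√15)*(-2902/7) = -5804*√15/7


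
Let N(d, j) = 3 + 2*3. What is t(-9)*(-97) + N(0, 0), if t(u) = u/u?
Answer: -88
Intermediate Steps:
N(d, j) = 9 (N(d, j) = 3 + 6 = 9)
t(u) = 1
t(-9)*(-97) + N(0, 0) = 1*(-97) + 9 = -97 + 9 = -88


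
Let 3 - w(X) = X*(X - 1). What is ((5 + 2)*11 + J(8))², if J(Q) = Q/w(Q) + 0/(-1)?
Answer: 16589329/2809 ≈ 5905.8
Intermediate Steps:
w(X) = 3 - X*(-1 + X) (w(X) = 3 - X*(X - 1) = 3 - X*(-1 + X))
J(Q) = Q/(3 + Q - Q²) (J(Q) = Q/(3 + Q - Q²) + 0/(-1) = Q/(3 + Q - Q²) + 0*(-1) = Q/(3 + Q - Q²) + 0 = Q/(3 + Q - Q²))
((5 + 2)*11 + J(8))² = ((5 + 2)*11 + 8/(3 + 8 - 1*8²))² = (7*11 + 8/(3 + 8 - 1*64))² = (77 + 8/(3 + 8 - 64))² = (77 + 8/(-53))² = (77 + 8*(-1/53))² = (77 - 8/53)² = (4073/53)² = 16589329/2809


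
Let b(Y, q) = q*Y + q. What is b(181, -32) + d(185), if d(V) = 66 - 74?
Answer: -5832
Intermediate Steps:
d(V) = -8
b(Y, q) = q + Y*q (b(Y, q) = Y*q + q = q + Y*q)
b(181, -32) + d(185) = -32*(1 + 181) - 8 = -32*182 - 8 = -5824 - 8 = -5832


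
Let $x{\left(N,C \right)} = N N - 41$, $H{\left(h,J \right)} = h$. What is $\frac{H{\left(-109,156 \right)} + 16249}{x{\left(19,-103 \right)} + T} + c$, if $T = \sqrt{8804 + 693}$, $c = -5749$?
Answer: $- \frac{528934547}{92903} - \frac{16140 \sqrt{9497}}{92903} \approx -5710.3$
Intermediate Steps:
$x{\left(N,C \right)} = -41 + N^{2}$ ($x{\left(N,C \right)} = N^{2} - 41 = -41 + N^{2}$)
$T = \sqrt{9497} \approx 97.453$
$\frac{H{\left(-109,156 \right)} + 16249}{x{\left(19,-103 \right)} + T} + c = \frac{-109 + 16249}{\left(-41 + 19^{2}\right) + \sqrt{9497}} - 5749 = \frac{16140}{\left(-41 + 361\right) + \sqrt{9497}} - 5749 = \frac{16140}{320 + \sqrt{9497}} - 5749 = -5749 + \frac{16140}{320 + \sqrt{9497}}$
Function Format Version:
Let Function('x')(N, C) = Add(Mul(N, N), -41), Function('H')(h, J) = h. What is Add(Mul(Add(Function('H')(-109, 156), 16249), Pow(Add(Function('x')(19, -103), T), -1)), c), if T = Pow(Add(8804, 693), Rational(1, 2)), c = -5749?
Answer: Add(Rational(-528934547, 92903), Mul(Rational(-16140, 92903), Pow(9497, Rational(1, 2)))) ≈ -5710.3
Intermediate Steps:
Function('x')(N, C) = Add(-41, Pow(N, 2)) (Function('x')(N, C) = Add(Pow(N, 2), -41) = Add(-41, Pow(N, 2)))
T = Pow(9497, Rational(1, 2)) ≈ 97.453
Add(Mul(Add(Function('H')(-109, 156), 16249), Pow(Add(Function('x')(19, -103), T), -1)), c) = Add(Mul(Add(-109, 16249), Pow(Add(Add(-41, Pow(19, 2)), Pow(9497, Rational(1, 2))), -1)), -5749) = Add(Mul(16140, Pow(Add(Add(-41, 361), Pow(9497, Rational(1, 2))), -1)), -5749) = Add(Mul(16140, Pow(Add(320, Pow(9497, Rational(1, 2))), -1)), -5749) = Add(-5749, Mul(16140, Pow(Add(320, Pow(9497, Rational(1, 2))), -1)))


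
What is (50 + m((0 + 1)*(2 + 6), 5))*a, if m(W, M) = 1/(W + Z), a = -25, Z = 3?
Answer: -13775/11 ≈ -1252.3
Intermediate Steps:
m(W, M) = 1/(3 + W) (m(W, M) = 1/(W + 3) = 1/(3 + W))
(50 + m((0 + 1)*(2 + 6), 5))*a = (50 + 1/(3 + (0 + 1)*(2 + 6)))*(-25) = (50 + 1/(3 + 1*8))*(-25) = (50 + 1/(3 + 8))*(-25) = (50 + 1/11)*(-25) = (551/11)*(-25) = -13775/11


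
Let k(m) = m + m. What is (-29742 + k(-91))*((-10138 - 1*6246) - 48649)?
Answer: 1946047492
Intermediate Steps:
k(m) = 2*m
(-29742 + k(-91))*((-10138 - 1*6246) - 48649) = (-29742 + 2*(-91))*((-10138 - 1*6246) - 48649) = (-29742 - 182)*((-10138 - 6246) - 48649) = -29924*(-16384 - 48649) = -29924*(-65033) = 1946047492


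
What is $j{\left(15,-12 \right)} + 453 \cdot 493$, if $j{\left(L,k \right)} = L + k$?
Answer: $223332$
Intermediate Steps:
$j{\left(15,-12 \right)} + 453 \cdot 493 = \left(15 - 12\right) + 453 \cdot 493 = 3 + 223329 = 223332$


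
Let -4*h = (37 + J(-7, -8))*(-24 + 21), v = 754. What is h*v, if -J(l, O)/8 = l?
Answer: 105183/2 ≈ 52592.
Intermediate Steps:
J(l, O) = -8*l
h = 279/4 (h = -(37 - 8*(-7))*(-24 + 21)/4 = -(37 + 56)*(-3)/4 = -93*(-3)/4 = -¼*(-279) = 279/4 ≈ 69.750)
h*v = (279/4)*754 = 105183/2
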